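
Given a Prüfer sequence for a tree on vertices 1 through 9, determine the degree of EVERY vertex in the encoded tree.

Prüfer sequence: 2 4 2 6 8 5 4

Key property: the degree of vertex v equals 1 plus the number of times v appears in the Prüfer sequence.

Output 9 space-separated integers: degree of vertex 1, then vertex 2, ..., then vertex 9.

p_1 = 2: count[2] becomes 1
p_2 = 4: count[4] becomes 1
p_3 = 2: count[2] becomes 2
p_4 = 6: count[6] becomes 1
p_5 = 8: count[8] becomes 1
p_6 = 5: count[5] becomes 1
p_7 = 4: count[4] becomes 2
Degrees (1 + count): deg[1]=1+0=1, deg[2]=1+2=3, deg[3]=1+0=1, deg[4]=1+2=3, deg[5]=1+1=2, deg[6]=1+1=2, deg[7]=1+0=1, deg[8]=1+1=2, deg[9]=1+0=1

Answer: 1 3 1 3 2 2 1 2 1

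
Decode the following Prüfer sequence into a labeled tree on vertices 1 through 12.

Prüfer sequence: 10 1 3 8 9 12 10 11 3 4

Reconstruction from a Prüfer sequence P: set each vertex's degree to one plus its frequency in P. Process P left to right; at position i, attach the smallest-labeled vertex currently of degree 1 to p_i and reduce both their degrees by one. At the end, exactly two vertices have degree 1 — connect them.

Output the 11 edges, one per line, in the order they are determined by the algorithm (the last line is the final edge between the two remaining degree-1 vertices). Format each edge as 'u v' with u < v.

Answer: 2 10
1 5
1 3
6 8
7 9
8 12
9 10
10 11
3 11
3 4
4 12

Derivation:
Initial degrees: {1:2, 2:1, 3:3, 4:2, 5:1, 6:1, 7:1, 8:2, 9:2, 10:3, 11:2, 12:2}
Step 1: smallest deg-1 vertex = 2, p_1 = 10. Add edge {2,10}. Now deg[2]=0, deg[10]=2.
Step 2: smallest deg-1 vertex = 5, p_2 = 1. Add edge {1,5}. Now deg[5]=0, deg[1]=1.
Step 3: smallest deg-1 vertex = 1, p_3 = 3. Add edge {1,3}. Now deg[1]=0, deg[3]=2.
Step 4: smallest deg-1 vertex = 6, p_4 = 8. Add edge {6,8}. Now deg[6]=0, deg[8]=1.
Step 5: smallest deg-1 vertex = 7, p_5 = 9. Add edge {7,9}. Now deg[7]=0, deg[9]=1.
Step 6: smallest deg-1 vertex = 8, p_6 = 12. Add edge {8,12}. Now deg[8]=0, deg[12]=1.
Step 7: smallest deg-1 vertex = 9, p_7 = 10. Add edge {9,10}. Now deg[9]=0, deg[10]=1.
Step 8: smallest deg-1 vertex = 10, p_8 = 11. Add edge {10,11}. Now deg[10]=0, deg[11]=1.
Step 9: smallest deg-1 vertex = 11, p_9 = 3. Add edge {3,11}. Now deg[11]=0, deg[3]=1.
Step 10: smallest deg-1 vertex = 3, p_10 = 4. Add edge {3,4}. Now deg[3]=0, deg[4]=1.
Final: two remaining deg-1 vertices are 4, 12. Add edge {4,12}.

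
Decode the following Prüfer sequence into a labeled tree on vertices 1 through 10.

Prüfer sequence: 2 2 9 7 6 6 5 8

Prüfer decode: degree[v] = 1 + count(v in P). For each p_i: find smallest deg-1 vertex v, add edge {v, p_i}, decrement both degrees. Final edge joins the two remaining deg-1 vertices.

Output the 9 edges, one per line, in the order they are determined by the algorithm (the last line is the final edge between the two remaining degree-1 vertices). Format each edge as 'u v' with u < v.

Answer: 1 2
2 3
2 9
4 7
6 7
6 9
5 6
5 8
8 10

Derivation:
Initial degrees: {1:1, 2:3, 3:1, 4:1, 5:2, 6:3, 7:2, 8:2, 9:2, 10:1}
Step 1: smallest deg-1 vertex = 1, p_1 = 2. Add edge {1,2}. Now deg[1]=0, deg[2]=2.
Step 2: smallest deg-1 vertex = 3, p_2 = 2. Add edge {2,3}. Now deg[3]=0, deg[2]=1.
Step 3: smallest deg-1 vertex = 2, p_3 = 9. Add edge {2,9}. Now deg[2]=0, deg[9]=1.
Step 4: smallest deg-1 vertex = 4, p_4 = 7. Add edge {4,7}. Now deg[4]=0, deg[7]=1.
Step 5: smallest deg-1 vertex = 7, p_5 = 6. Add edge {6,7}. Now deg[7]=0, deg[6]=2.
Step 6: smallest deg-1 vertex = 9, p_6 = 6. Add edge {6,9}. Now deg[9]=0, deg[6]=1.
Step 7: smallest deg-1 vertex = 6, p_7 = 5. Add edge {5,6}. Now deg[6]=0, deg[5]=1.
Step 8: smallest deg-1 vertex = 5, p_8 = 8. Add edge {5,8}. Now deg[5]=0, deg[8]=1.
Final: two remaining deg-1 vertices are 8, 10. Add edge {8,10}.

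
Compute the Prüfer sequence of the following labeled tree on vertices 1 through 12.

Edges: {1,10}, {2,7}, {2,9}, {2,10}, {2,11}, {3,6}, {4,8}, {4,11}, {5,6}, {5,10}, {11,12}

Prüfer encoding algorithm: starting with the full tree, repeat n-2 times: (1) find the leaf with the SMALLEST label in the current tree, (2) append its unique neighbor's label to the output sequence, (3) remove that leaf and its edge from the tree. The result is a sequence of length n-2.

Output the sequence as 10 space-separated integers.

Answer: 10 6 5 10 2 4 11 2 2 11

Derivation:
Step 1: leaves = {1,3,7,8,9,12}. Remove smallest leaf 1, emit neighbor 10.
Step 2: leaves = {3,7,8,9,12}. Remove smallest leaf 3, emit neighbor 6.
Step 3: leaves = {6,7,8,9,12}. Remove smallest leaf 6, emit neighbor 5.
Step 4: leaves = {5,7,8,9,12}. Remove smallest leaf 5, emit neighbor 10.
Step 5: leaves = {7,8,9,10,12}. Remove smallest leaf 7, emit neighbor 2.
Step 6: leaves = {8,9,10,12}. Remove smallest leaf 8, emit neighbor 4.
Step 7: leaves = {4,9,10,12}. Remove smallest leaf 4, emit neighbor 11.
Step 8: leaves = {9,10,12}. Remove smallest leaf 9, emit neighbor 2.
Step 9: leaves = {10,12}. Remove smallest leaf 10, emit neighbor 2.
Step 10: leaves = {2,12}. Remove smallest leaf 2, emit neighbor 11.
Done: 2 vertices remain (11, 12). Sequence = [10 6 5 10 2 4 11 2 2 11]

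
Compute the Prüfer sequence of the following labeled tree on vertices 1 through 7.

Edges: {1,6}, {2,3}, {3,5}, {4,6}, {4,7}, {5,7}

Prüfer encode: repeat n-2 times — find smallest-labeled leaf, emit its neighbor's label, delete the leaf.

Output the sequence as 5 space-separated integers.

Step 1: leaves = {1,2}. Remove smallest leaf 1, emit neighbor 6.
Step 2: leaves = {2,6}. Remove smallest leaf 2, emit neighbor 3.
Step 3: leaves = {3,6}. Remove smallest leaf 3, emit neighbor 5.
Step 4: leaves = {5,6}. Remove smallest leaf 5, emit neighbor 7.
Step 5: leaves = {6,7}. Remove smallest leaf 6, emit neighbor 4.
Done: 2 vertices remain (4, 7). Sequence = [6 3 5 7 4]

Answer: 6 3 5 7 4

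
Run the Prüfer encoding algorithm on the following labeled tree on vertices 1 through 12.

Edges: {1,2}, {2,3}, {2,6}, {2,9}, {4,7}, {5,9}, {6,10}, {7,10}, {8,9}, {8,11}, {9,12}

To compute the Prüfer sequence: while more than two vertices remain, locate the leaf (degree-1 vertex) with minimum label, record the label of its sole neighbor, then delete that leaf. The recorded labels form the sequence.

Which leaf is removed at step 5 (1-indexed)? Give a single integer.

Step 1: current leaves = {1,3,4,5,11,12}. Remove leaf 1 (neighbor: 2).
Step 2: current leaves = {3,4,5,11,12}. Remove leaf 3 (neighbor: 2).
Step 3: current leaves = {4,5,11,12}. Remove leaf 4 (neighbor: 7).
Step 4: current leaves = {5,7,11,12}. Remove leaf 5 (neighbor: 9).
Step 5: current leaves = {7,11,12}. Remove leaf 7 (neighbor: 10).

Answer: 7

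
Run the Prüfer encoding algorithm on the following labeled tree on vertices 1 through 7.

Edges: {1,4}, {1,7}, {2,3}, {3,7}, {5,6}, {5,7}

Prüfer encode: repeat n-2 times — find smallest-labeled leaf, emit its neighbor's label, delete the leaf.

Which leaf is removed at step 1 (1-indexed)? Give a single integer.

Answer: 2

Derivation:
Step 1: current leaves = {2,4,6}. Remove leaf 2 (neighbor: 3).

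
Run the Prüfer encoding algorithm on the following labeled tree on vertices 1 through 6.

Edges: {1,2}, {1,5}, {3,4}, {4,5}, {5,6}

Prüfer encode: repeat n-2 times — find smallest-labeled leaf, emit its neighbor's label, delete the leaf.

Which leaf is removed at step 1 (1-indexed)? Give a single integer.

Step 1: current leaves = {2,3,6}. Remove leaf 2 (neighbor: 1).

Answer: 2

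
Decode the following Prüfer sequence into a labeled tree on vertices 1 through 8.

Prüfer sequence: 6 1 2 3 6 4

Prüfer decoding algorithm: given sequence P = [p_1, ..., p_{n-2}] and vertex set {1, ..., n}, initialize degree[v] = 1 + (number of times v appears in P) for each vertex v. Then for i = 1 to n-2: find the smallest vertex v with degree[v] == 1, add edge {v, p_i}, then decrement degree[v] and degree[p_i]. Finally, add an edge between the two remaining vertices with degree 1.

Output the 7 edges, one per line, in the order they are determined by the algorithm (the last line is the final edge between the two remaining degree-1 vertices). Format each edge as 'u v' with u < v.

Answer: 5 6
1 7
1 2
2 3
3 6
4 6
4 8

Derivation:
Initial degrees: {1:2, 2:2, 3:2, 4:2, 5:1, 6:3, 7:1, 8:1}
Step 1: smallest deg-1 vertex = 5, p_1 = 6. Add edge {5,6}. Now deg[5]=0, deg[6]=2.
Step 2: smallest deg-1 vertex = 7, p_2 = 1. Add edge {1,7}. Now deg[7]=0, deg[1]=1.
Step 3: smallest deg-1 vertex = 1, p_3 = 2. Add edge {1,2}. Now deg[1]=0, deg[2]=1.
Step 4: smallest deg-1 vertex = 2, p_4 = 3. Add edge {2,3}. Now deg[2]=0, deg[3]=1.
Step 5: smallest deg-1 vertex = 3, p_5 = 6. Add edge {3,6}. Now deg[3]=0, deg[6]=1.
Step 6: smallest deg-1 vertex = 6, p_6 = 4. Add edge {4,6}. Now deg[6]=0, deg[4]=1.
Final: two remaining deg-1 vertices are 4, 8. Add edge {4,8}.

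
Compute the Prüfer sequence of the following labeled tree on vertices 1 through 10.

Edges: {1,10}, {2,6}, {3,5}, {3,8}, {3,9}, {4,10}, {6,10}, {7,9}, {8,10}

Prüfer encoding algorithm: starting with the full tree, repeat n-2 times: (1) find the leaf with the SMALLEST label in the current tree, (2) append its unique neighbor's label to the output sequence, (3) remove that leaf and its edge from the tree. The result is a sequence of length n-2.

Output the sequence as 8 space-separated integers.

Step 1: leaves = {1,2,4,5,7}. Remove smallest leaf 1, emit neighbor 10.
Step 2: leaves = {2,4,5,7}. Remove smallest leaf 2, emit neighbor 6.
Step 3: leaves = {4,5,6,7}. Remove smallest leaf 4, emit neighbor 10.
Step 4: leaves = {5,6,7}. Remove smallest leaf 5, emit neighbor 3.
Step 5: leaves = {6,7}. Remove smallest leaf 6, emit neighbor 10.
Step 6: leaves = {7,10}. Remove smallest leaf 7, emit neighbor 9.
Step 7: leaves = {9,10}. Remove smallest leaf 9, emit neighbor 3.
Step 8: leaves = {3,10}. Remove smallest leaf 3, emit neighbor 8.
Done: 2 vertices remain (8, 10). Sequence = [10 6 10 3 10 9 3 8]

Answer: 10 6 10 3 10 9 3 8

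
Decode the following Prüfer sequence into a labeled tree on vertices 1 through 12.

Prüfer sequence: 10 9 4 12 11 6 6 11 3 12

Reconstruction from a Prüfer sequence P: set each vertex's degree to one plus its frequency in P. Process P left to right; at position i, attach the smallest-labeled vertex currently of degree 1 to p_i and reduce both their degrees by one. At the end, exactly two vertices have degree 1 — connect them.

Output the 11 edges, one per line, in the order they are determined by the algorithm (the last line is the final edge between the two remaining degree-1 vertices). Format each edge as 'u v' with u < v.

Answer: 1 10
2 9
4 5
4 12
7 11
6 8
6 9
6 11
3 10
3 12
11 12

Derivation:
Initial degrees: {1:1, 2:1, 3:2, 4:2, 5:1, 6:3, 7:1, 8:1, 9:2, 10:2, 11:3, 12:3}
Step 1: smallest deg-1 vertex = 1, p_1 = 10. Add edge {1,10}. Now deg[1]=0, deg[10]=1.
Step 2: smallest deg-1 vertex = 2, p_2 = 9. Add edge {2,9}. Now deg[2]=0, deg[9]=1.
Step 3: smallest deg-1 vertex = 5, p_3 = 4. Add edge {4,5}. Now deg[5]=0, deg[4]=1.
Step 4: smallest deg-1 vertex = 4, p_4 = 12. Add edge {4,12}. Now deg[4]=0, deg[12]=2.
Step 5: smallest deg-1 vertex = 7, p_5 = 11. Add edge {7,11}. Now deg[7]=0, deg[11]=2.
Step 6: smallest deg-1 vertex = 8, p_6 = 6. Add edge {6,8}. Now deg[8]=0, deg[6]=2.
Step 7: smallest deg-1 vertex = 9, p_7 = 6. Add edge {6,9}. Now deg[9]=0, deg[6]=1.
Step 8: smallest deg-1 vertex = 6, p_8 = 11. Add edge {6,11}. Now deg[6]=0, deg[11]=1.
Step 9: smallest deg-1 vertex = 10, p_9 = 3. Add edge {3,10}. Now deg[10]=0, deg[3]=1.
Step 10: smallest deg-1 vertex = 3, p_10 = 12. Add edge {3,12}. Now deg[3]=0, deg[12]=1.
Final: two remaining deg-1 vertices are 11, 12. Add edge {11,12}.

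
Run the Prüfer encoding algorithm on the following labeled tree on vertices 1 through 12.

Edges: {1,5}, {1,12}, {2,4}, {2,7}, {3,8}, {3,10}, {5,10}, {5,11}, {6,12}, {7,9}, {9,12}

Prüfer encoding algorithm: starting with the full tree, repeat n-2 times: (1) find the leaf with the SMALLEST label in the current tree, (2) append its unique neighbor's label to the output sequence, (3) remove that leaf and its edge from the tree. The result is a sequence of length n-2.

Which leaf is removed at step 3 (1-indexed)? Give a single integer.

Step 1: current leaves = {4,6,8,11}. Remove leaf 4 (neighbor: 2).
Step 2: current leaves = {2,6,8,11}. Remove leaf 2 (neighbor: 7).
Step 3: current leaves = {6,7,8,11}. Remove leaf 6 (neighbor: 12).

Answer: 6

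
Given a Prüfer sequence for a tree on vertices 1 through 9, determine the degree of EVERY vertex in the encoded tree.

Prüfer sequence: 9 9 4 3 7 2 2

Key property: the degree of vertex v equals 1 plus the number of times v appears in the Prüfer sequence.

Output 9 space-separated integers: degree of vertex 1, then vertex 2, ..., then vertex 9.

p_1 = 9: count[9] becomes 1
p_2 = 9: count[9] becomes 2
p_3 = 4: count[4] becomes 1
p_4 = 3: count[3] becomes 1
p_5 = 7: count[7] becomes 1
p_6 = 2: count[2] becomes 1
p_7 = 2: count[2] becomes 2
Degrees (1 + count): deg[1]=1+0=1, deg[2]=1+2=3, deg[3]=1+1=2, deg[4]=1+1=2, deg[5]=1+0=1, deg[6]=1+0=1, deg[7]=1+1=2, deg[8]=1+0=1, deg[9]=1+2=3

Answer: 1 3 2 2 1 1 2 1 3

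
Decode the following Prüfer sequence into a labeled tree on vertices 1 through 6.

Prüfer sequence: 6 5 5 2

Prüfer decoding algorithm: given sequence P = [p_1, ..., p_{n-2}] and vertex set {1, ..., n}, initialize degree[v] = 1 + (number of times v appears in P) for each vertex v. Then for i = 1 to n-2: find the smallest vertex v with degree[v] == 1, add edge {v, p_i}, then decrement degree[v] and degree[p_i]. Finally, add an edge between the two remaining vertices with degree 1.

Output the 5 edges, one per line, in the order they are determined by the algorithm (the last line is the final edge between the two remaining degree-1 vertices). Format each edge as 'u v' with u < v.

Answer: 1 6
3 5
4 5
2 5
2 6

Derivation:
Initial degrees: {1:1, 2:2, 3:1, 4:1, 5:3, 6:2}
Step 1: smallest deg-1 vertex = 1, p_1 = 6. Add edge {1,6}. Now deg[1]=0, deg[6]=1.
Step 2: smallest deg-1 vertex = 3, p_2 = 5. Add edge {3,5}. Now deg[3]=0, deg[5]=2.
Step 3: smallest deg-1 vertex = 4, p_3 = 5. Add edge {4,5}. Now deg[4]=0, deg[5]=1.
Step 4: smallest deg-1 vertex = 5, p_4 = 2. Add edge {2,5}. Now deg[5]=0, deg[2]=1.
Final: two remaining deg-1 vertices are 2, 6. Add edge {2,6}.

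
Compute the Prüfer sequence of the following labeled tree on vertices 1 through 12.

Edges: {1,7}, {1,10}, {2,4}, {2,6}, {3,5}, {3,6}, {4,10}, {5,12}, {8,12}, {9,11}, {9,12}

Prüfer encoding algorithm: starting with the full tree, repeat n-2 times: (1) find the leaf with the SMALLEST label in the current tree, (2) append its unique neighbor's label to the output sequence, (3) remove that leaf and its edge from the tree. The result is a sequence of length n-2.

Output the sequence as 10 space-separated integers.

Step 1: leaves = {7,8,11}. Remove smallest leaf 7, emit neighbor 1.
Step 2: leaves = {1,8,11}. Remove smallest leaf 1, emit neighbor 10.
Step 3: leaves = {8,10,11}. Remove smallest leaf 8, emit neighbor 12.
Step 4: leaves = {10,11}. Remove smallest leaf 10, emit neighbor 4.
Step 5: leaves = {4,11}. Remove smallest leaf 4, emit neighbor 2.
Step 6: leaves = {2,11}. Remove smallest leaf 2, emit neighbor 6.
Step 7: leaves = {6,11}. Remove smallest leaf 6, emit neighbor 3.
Step 8: leaves = {3,11}. Remove smallest leaf 3, emit neighbor 5.
Step 9: leaves = {5,11}. Remove smallest leaf 5, emit neighbor 12.
Step 10: leaves = {11,12}. Remove smallest leaf 11, emit neighbor 9.
Done: 2 vertices remain (9, 12). Sequence = [1 10 12 4 2 6 3 5 12 9]

Answer: 1 10 12 4 2 6 3 5 12 9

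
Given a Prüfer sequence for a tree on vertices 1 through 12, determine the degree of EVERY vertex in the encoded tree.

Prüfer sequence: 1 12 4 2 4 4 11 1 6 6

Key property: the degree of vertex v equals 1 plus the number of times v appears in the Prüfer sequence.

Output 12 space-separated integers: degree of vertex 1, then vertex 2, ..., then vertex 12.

Answer: 3 2 1 4 1 3 1 1 1 1 2 2

Derivation:
p_1 = 1: count[1] becomes 1
p_2 = 12: count[12] becomes 1
p_3 = 4: count[4] becomes 1
p_4 = 2: count[2] becomes 1
p_5 = 4: count[4] becomes 2
p_6 = 4: count[4] becomes 3
p_7 = 11: count[11] becomes 1
p_8 = 1: count[1] becomes 2
p_9 = 6: count[6] becomes 1
p_10 = 6: count[6] becomes 2
Degrees (1 + count): deg[1]=1+2=3, deg[2]=1+1=2, deg[3]=1+0=1, deg[4]=1+3=4, deg[5]=1+0=1, deg[6]=1+2=3, deg[7]=1+0=1, deg[8]=1+0=1, deg[9]=1+0=1, deg[10]=1+0=1, deg[11]=1+1=2, deg[12]=1+1=2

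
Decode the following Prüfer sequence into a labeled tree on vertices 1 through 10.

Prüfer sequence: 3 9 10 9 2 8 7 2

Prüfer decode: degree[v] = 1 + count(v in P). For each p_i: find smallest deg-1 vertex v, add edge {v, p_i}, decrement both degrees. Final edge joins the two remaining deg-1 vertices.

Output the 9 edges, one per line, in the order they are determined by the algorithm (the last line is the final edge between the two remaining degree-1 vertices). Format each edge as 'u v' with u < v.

Initial degrees: {1:1, 2:3, 3:2, 4:1, 5:1, 6:1, 7:2, 8:2, 9:3, 10:2}
Step 1: smallest deg-1 vertex = 1, p_1 = 3. Add edge {1,3}. Now deg[1]=0, deg[3]=1.
Step 2: smallest deg-1 vertex = 3, p_2 = 9. Add edge {3,9}. Now deg[3]=0, deg[9]=2.
Step 3: smallest deg-1 vertex = 4, p_3 = 10. Add edge {4,10}. Now deg[4]=0, deg[10]=1.
Step 4: smallest deg-1 vertex = 5, p_4 = 9. Add edge {5,9}. Now deg[5]=0, deg[9]=1.
Step 5: smallest deg-1 vertex = 6, p_5 = 2. Add edge {2,6}. Now deg[6]=0, deg[2]=2.
Step 6: smallest deg-1 vertex = 9, p_6 = 8. Add edge {8,9}. Now deg[9]=0, deg[8]=1.
Step 7: smallest deg-1 vertex = 8, p_7 = 7. Add edge {7,8}. Now deg[8]=0, deg[7]=1.
Step 8: smallest deg-1 vertex = 7, p_8 = 2. Add edge {2,7}. Now deg[7]=0, deg[2]=1.
Final: two remaining deg-1 vertices are 2, 10. Add edge {2,10}.

Answer: 1 3
3 9
4 10
5 9
2 6
8 9
7 8
2 7
2 10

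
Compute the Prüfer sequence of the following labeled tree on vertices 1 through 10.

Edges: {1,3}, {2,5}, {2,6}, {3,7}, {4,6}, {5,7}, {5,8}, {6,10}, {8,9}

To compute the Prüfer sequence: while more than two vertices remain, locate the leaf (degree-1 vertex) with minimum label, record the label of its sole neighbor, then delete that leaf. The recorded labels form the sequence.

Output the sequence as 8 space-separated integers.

Answer: 3 7 6 5 8 5 2 6

Derivation:
Step 1: leaves = {1,4,9,10}. Remove smallest leaf 1, emit neighbor 3.
Step 2: leaves = {3,4,9,10}. Remove smallest leaf 3, emit neighbor 7.
Step 3: leaves = {4,7,9,10}. Remove smallest leaf 4, emit neighbor 6.
Step 4: leaves = {7,9,10}. Remove smallest leaf 7, emit neighbor 5.
Step 5: leaves = {9,10}. Remove smallest leaf 9, emit neighbor 8.
Step 6: leaves = {8,10}. Remove smallest leaf 8, emit neighbor 5.
Step 7: leaves = {5,10}. Remove smallest leaf 5, emit neighbor 2.
Step 8: leaves = {2,10}. Remove smallest leaf 2, emit neighbor 6.
Done: 2 vertices remain (6, 10). Sequence = [3 7 6 5 8 5 2 6]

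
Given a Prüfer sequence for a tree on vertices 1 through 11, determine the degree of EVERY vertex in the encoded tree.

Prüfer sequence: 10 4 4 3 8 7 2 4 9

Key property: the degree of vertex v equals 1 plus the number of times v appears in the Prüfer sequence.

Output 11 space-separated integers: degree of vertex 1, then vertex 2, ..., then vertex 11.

Answer: 1 2 2 4 1 1 2 2 2 2 1

Derivation:
p_1 = 10: count[10] becomes 1
p_2 = 4: count[4] becomes 1
p_3 = 4: count[4] becomes 2
p_4 = 3: count[3] becomes 1
p_5 = 8: count[8] becomes 1
p_6 = 7: count[7] becomes 1
p_7 = 2: count[2] becomes 1
p_8 = 4: count[4] becomes 3
p_9 = 9: count[9] becomes 1
Degrees (1 + count): deg[1]=1+0=1, deg[2]=1+1=2, deg[3]=1+1=2, deg[4]=1+3=4, deg[5]=1+0=1, deg[6]=1+0=1, deg[7]=1+1=2, deg[8]=1+1=2, deg[9]=1+1=2, deg[10]=1+1=2, deg[11]=1+0=1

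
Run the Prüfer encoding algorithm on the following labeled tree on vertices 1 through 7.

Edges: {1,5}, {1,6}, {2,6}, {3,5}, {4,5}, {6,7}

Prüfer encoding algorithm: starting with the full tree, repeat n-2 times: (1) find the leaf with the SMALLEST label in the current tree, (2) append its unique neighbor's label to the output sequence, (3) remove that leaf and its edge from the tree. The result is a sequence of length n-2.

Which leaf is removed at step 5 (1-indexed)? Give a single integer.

Answer: 1

Derivation:
Step 1: current leaves = {2,3,4,7}. Remove leaf 2 (neighbor: 6).
Step 2: current leaves = {3,4,7}. Remove leaf 3 (neighbor: 5).
Step 3: current leaves = {4,7}. Remove leaf 4 (neighbor: 5).
Step 4: current leaves = {5,7}. Remove leaf 5 (neighbor: 1).
Step 5: current leaves = {1,7}. Remove leaf 1 (neighbor: 6).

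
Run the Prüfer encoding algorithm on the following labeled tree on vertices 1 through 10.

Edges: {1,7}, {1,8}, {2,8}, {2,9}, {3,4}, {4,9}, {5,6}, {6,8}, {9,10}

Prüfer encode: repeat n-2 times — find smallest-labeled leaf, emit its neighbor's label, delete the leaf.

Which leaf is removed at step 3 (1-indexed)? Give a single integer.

Step 1: current leaves = {3,5,7,10}. Remove leaf 3 (neighbor: 4).
Step 2: current leaves = {4,5,7,10}. Remove leaf 4 (neighbor: 9).
Step 3: current leaves = {5,7,10}. Remove leaf 5 (neighbor: 6).

Answer: 5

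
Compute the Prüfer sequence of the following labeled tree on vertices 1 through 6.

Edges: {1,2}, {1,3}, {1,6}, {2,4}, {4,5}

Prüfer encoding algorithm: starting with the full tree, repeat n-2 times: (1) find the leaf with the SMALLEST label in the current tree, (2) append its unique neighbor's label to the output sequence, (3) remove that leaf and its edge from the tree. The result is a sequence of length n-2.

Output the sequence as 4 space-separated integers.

Step 1: leaves = {3,5,6}. Remove smallest leaf 3, emit neighbor 1.
Step 2: leaves = {5,6}. Remove smallest leaf 5, emit neighbor 4.
Step 3: leaves = {4,6}. Remove smallest leaf 4, emit neighbor 2.
Step 4: leaves = {2,6}. Remove smallest leaf 2, emit neighbor 1.
Done: 2 vertices remain (1, 6). Sequence = [1 4 2 1]

Answer: 1 4 2 1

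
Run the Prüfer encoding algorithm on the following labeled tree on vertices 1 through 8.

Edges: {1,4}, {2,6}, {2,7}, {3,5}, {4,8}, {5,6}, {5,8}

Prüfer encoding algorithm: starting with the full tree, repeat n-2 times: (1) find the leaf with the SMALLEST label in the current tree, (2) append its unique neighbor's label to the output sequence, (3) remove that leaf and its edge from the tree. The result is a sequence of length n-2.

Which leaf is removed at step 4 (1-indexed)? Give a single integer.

Answer: 7

Derivation:
Step 1: current leaves = {1,3,7}. Remove leaf 1 (neighbor: 4).
Step 2: current leaves = {3,4,7}. Remove leaf 3 (neighbor: 5).
Step 3: current leaves = {4,7}. Remove leaf 4 (neighbor: 8).
Step 4: current leaves = {7,8}. Remove leaf 7 (neighbor: 2).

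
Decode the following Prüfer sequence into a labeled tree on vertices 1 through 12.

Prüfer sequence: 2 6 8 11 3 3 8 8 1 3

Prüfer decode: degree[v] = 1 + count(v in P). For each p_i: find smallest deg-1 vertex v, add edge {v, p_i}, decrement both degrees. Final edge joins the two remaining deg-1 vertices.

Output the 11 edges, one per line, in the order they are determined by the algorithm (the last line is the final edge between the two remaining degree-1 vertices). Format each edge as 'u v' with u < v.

Initial degrees: {1:2, 2:2, 3:4, 4:1, 5:1, 6:2, 7:1, 8:4, 9:1, 10:1, 11:2, 12:1}
Step 1: smallest deg-1 vertex = 4, p_1 = 2. Add edge {2,4}. Now deg[4]=0, deg[2]=1.
Step 2: smallest deg-1 vertex = 2, p_2 = 6. Add edge {2,6}. Now deg[2]=0, deg[6]=1.
Step 3: smallest deg-1 vertex = 5, p_3 = 8. Add edge {5,8}. Now deg[5]=0, deg[8]=3.
Step 4: smallest deg-1 vertex = 6, p_4 = 11. Add edge {6,11}. Now deg[6]=0, deg[11]=1.
Step 5: smallest deg-1 vertex = 7, p_5 = 3. Add edge {3,7}. Now deg[7]=0, deg[3]=3.
Step 6: smallest deg-1 vertex = 9, p_6 = 3. Add edge {3,9}. Now deg[9]=0, deg[3]=2.
Step 7: smallest deg-1 vertex = 10, p_7 = 8. Add edge {8,10}. Now deg[10]=0, deg[8]=2.
Step 8: smallest deg-1 vertex = 11, p_8 = 8. Add edge {8,11}. Now deg[11]=0, deg[8]=1.
Step 9: smallest deg-1 vertex = 8, p_9 = 1. Add edge {1,8}. Now deg[8]=0, deg[1]=1.
Step 10: smallest deg-1 vertex = 1, p_10 = 3. Add edge {1,3}. Now deg[1]=0, deg[3]=1.
Final: two remaining deg-1 vertices are 3, 12. Add edge {3,12}.

Answer: 2 4
2 6
5 8
6 11
3 7
3 9
8 10
8 11
1 8
1 3
3 12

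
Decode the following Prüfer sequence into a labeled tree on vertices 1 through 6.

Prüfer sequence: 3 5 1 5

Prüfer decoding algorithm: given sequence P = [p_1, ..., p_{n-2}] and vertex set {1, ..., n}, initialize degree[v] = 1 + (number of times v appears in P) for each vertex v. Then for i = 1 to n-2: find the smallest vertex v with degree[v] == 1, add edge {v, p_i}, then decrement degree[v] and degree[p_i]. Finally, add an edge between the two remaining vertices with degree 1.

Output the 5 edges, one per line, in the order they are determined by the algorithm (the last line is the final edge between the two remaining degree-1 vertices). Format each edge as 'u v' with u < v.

Initial degrees: {1:2, 2:1, 3:2, 4:1, 5:3, 6:1}
Step 1: smallest deg-1 vertex = 2, p_1 = 3. Add edge {2,3}. Now deg[2]=0, deg[3]=1.
Step 2: smallest deg-1 vertex = 3, p_2 = 5. Add edge {3,5}. Now deg[3]=0, deg[5]=2.
Step 3: smallest deg-1 vertex = 4, p_3 = 1. Add edge {1,4}. Now deg[4]=0, deg[1]=1.
Step 4: smallest deg-1 vertex = 1, p_4 = 5. Add edge {1,5}. Now deg[1]=0, deg[5]=1.
Final: two remaining deg-1 vertices are 5, 6. Add edge {5,6}.

Answer: 2 3
3 5
1 4
1 5
5 6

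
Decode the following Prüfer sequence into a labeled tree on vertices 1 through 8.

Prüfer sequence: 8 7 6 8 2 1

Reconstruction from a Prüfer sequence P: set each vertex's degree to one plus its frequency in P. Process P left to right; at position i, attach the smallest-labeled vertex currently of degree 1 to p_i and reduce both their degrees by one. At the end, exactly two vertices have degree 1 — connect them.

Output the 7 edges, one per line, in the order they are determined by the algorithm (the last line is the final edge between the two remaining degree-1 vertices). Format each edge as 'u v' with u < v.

Initial degrees: {1:2, 2:2, 3:1, 4:1, 5:1, 6:2, 7:2, 8:3}
Step 1: smallest deg-1 vertex = 3, p_1 = 8. Add edge {3,8}. Now deg[3]=0, deg[8]=2.
Step 2: smallest deg-1 vertex = 4, p_2 = 7. Add edge {4,7}. Now deg[4]=0, deg[7]=1.
Step 3: smallest deg-1 vertex = 5, p_3 = 6. Add edge {5,6}. Now deg[5]=0, deg[6]=1.
Step 4: smallest deg-1 vertex = 6, p_4 = 8. Add edge {6,8}. Now deg[6]=0, deg[8]=1.
Step 5: smallest deg-1 vertex = 7, p_5 = 2. Add edge {2,7}. Now deg[7]=0, deg[2]=1.
Step 6: smallest deg-1 vertex = 2, p_6 = 1. Add edge {1,2}. Now deg[2]=0, deg[1]=1.
Final: two remaining deg-1 vertices are 1, 8. Add edge {1,8}.

Answer: 3 8
4 7
5 6
6 8
2 7
1 2
1 8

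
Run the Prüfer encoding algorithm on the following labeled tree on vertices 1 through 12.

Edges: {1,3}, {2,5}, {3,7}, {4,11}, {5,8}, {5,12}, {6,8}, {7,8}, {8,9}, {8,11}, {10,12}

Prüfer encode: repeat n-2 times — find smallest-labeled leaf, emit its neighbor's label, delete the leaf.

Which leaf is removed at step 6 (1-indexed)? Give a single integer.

Answer: 7

Derivation:
Step 1: current leaves = {1,2,4,6,9,10}. Remove leaf 1 (neighbor: 3).
Step 2: current leaves = {2,3,4,6,9,10}. Remove leaf 2 (neighbor: 5).
Step 3: current leaves = {3,4,6,9,10}. Remove leaf 3 (neighbor: 7).
Step 4: current leaves = {4,6,7,9,10}. Remove leaf 4 (neighbor: 11).
Step 5: current leaves = {6,7,9,10,11}. Remove leaf 6 (neighbor: 8).
Step 6: current leaves = {7,9,10,11}. Remove leaf 7 (neighbor: 8).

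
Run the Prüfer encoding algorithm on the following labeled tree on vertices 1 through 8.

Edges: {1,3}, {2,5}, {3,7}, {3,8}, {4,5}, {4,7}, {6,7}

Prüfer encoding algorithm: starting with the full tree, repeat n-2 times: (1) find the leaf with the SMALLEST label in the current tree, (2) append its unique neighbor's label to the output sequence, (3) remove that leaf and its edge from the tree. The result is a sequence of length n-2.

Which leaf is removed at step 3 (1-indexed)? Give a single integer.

Step 1: current leaves = {1,2,6,8}. Remove leaf 1 (neighbor: 3).
Step 2: current leaves = {2,6,8}. Remove leaf 2 (neighbor: 5).
Step 3: current leaves = {5,6,8}. Remove leaf 5 (neighbor: 4).

Answer: 5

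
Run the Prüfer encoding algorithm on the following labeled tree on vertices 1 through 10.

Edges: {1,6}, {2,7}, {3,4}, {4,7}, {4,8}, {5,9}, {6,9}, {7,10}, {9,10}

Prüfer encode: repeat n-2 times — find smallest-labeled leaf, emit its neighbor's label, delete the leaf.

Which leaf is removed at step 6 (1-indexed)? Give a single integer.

Step 1: current leaves = {1,2,3,5,8}. Remove leaf 1 (neighbor: 6).
Step 2: current leaves = {2,3,5,6,8}. Remove leaf 2 (neighbor: 7).
Step 3: current leaves = {3,5,6,8}. Remove leaf 3 (neighbor: 4).
Step 4: current leaves = {5,6,8}. Remove leaf 5 (neighbor: 9).
Step 5: current leaves = {6,8}. Remove leaf 6 (neighbor: 9).
Step 6: current leaves = {8,9}. Remove leaf 8 (neighbor: 4).

Answer: 8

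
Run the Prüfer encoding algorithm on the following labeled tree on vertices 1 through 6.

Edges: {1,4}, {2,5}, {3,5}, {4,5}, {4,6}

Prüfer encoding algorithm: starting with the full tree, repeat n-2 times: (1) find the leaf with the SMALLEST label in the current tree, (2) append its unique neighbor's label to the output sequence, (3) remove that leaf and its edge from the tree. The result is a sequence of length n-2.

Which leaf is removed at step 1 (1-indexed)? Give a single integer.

Answer: 1

Derivation:
Step 1: current leaves = {1,2,3,6}. Remove leaf 1 (neighbor: 4).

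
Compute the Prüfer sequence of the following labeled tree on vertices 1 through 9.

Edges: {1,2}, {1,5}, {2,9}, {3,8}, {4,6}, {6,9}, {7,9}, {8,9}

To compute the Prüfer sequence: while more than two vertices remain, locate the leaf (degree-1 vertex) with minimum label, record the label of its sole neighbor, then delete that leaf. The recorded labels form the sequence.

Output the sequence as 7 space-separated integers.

Step 1: leaves = {3,4,5,7}. Remove smallest leaf 3, emit neighbor 8.
Step 2: leaves = {4,5,7,8}. Remove smallest leaf 4, emit neighbor 6.
Step 3: leaves = {5,6,7,8}. Remove smallest leaf 5, emit neighbor 1.
Step 4: leaves = {1,6,7,8}. Remove smallest leaf 1, emit neighbor 2.
Step 5: leaves = {2,6,7,8}. Remove smallest leaf 2, emit neighbor 9.
Step 6: leaves = {6,7,8}. Remove smallest leaf 6, emit neighbor 9.
Step 7: leaves = {7,8}. Remove smallest leaf 7, emit neighbor 9.
Done: 2 vertices remain (8, 9). Sequence = [8 6 1 2 9 9 9]

Answer: 8 6 1 2 9 9 9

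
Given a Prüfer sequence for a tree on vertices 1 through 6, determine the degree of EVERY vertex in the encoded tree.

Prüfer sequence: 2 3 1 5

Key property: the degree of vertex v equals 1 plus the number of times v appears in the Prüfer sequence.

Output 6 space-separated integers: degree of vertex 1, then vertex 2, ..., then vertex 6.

p_1 = 2: count[2] becomes 1
p_2 = 3: count[3] becomes 1
p_3 = 1: count[1] becomes 1
p_4 = 5: count[5] becomes 1
Degrees (1 + count): deg[1]=1+1=2, deg[2]=1+1=2, deg[3]=1+1=2, deg[4]=1+0=1, deg[5]=1+1=2, deg[6]=1+0=1

Answer: 2 2 2 1 2 1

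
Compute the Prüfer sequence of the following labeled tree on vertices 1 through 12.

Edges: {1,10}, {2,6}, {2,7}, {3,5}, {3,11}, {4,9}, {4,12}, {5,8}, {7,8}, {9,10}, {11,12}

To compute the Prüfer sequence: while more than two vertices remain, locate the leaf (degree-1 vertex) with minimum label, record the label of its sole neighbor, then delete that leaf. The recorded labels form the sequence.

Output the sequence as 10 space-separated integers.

Step 1: leaves = {1,6}. Remove smallest leaf 1, emit neighbor 10.
Step 2: leaves = {6,10}. Remove smallest leaf 6, emit neighbor 2.
Step 3: leaves = {2,10}. Remove smallest leaf 2, emit neighbor 7.
Step 4: leaves = {7,10}. Remove smallest leaf 7, emit neighbor 8.
Step 5: leaves = {8,10}. Remove smallest leaf 8, emit neighbor 5.
Step 6: leaves = {5,10}. Remove smallest leaf 5, emit neighbor 3.
Step 7: leaves = {3,10}. Remove smallest leaf 3, emit neighbor 11.
Step 8: leaves = {10,11}. Remove smallest leaf 10, emit neighbor 9.
Step 9: leaves = {9,11}. Remove smallest leaf 9, emit neighbor 4.
Step 10: leaves = {4,11}. Remove smallest leaf 4, emit neighbor 12.
Done: 2 vertices remain (11, 12). Sequence = [10 2 7 8 5 3 11 9 4 12]

Answer: 10 2 7 8 5 3 11 9 4 12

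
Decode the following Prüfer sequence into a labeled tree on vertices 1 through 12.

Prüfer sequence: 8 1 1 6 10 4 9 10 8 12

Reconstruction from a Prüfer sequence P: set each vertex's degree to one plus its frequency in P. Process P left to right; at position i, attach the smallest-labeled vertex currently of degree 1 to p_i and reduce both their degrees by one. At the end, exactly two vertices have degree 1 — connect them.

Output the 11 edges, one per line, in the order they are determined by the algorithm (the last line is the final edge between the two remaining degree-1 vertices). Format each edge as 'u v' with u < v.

Answer: 2 8
1 3
1 5
1 6
6 10
4 7
4 9
9 10
8 10
8 12
11 12

Derivation:
Initial degrees: {1:3, 2:1, 3:1, 4:2, 5:1, 6:2, 7:1, 8:3, 9:2, 10:3, 11:1, 12:2}
Step 1: smallest deg-1 vertex = 2, p_1 = 8. Add edge {2,8}. Now deg[2]=0, deg[8]=2.
Step 2: smallest deg-1 vertex = 3, p_2 = 1. Add edge {1,3}. Now deg[3]=0, deg[1]=2.
Step 3: smallest deg-1 vertex = 5, p_3 = 1. Add edge {1,5}. Now deg[5]=0, deg[1]=1.
Step 4: smallest deg-1 vertex = 1, p_4 = 6. Add edge {1,6}. Now deg[1]=0, deg[6]=1.
Step 5: smallest deg-1 vertex = 6, p_5 = 10. Add edge {6,10}. Now deg[6]=0, deg[10]=2.
Step 6: smallest deg-1 vertex = 7, p_6 = 4. Add edge {4,7}. Now deg[7]=0, deg[4]=1.
Step 7: smallest deg-1 vertex = 4, p_7 = 9. Add edge {4,9}. Now deg[4]=0, deg[9]=1.
Step 8: smallest deg-1 vertex = 9, p_8 = 10. Add edge {9,10}. Now deg[9]=0, deg[10]=1.
Step 9: smallest deg-1 vertex = 10, p_9 = 8. Add edge {8,10}. Now deg[10]=0, deg[8]=1.
Step 10: smallest deg-1 vertex = 8, p_10 = 12. Add edge {8,12}. Now deg[8]=0, deg[12]=1.
Final: two remaining deg-1 vertices are 11, 12. Add edge {11,12}.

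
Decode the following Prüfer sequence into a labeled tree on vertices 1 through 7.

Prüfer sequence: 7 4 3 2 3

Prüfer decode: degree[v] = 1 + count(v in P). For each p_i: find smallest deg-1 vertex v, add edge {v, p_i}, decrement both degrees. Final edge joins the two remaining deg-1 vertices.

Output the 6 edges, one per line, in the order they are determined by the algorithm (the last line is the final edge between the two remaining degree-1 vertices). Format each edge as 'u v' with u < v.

Answer: 1 7
4 5
3 4
2 6
2 3
3 7

Derivation:
Initial degrees: {1:1, 2:2, 3:3, 4:2, 5:1, 6:1, 7:2}
Step 1: smallest deg-1 vertex = 1, p_1 = 7. Add edge {1,7}. Now deg[1]=0, deg[7]=1.
Step 2: smallest deg-1 vertex = 5, p_2 = 4. Add edge {4,5}. Now deg[5]=0, deg[4]=1.
Step 3: smallest deg-1 vertex = 4, p_3 = 3. Add edge {3,4}. Now deg[4]=0, deg[3]=2.
Step 4: smallest deg-1 vertex = 6, p_4 = 2. Add edge {2,6}. Now deg[6]=0, deg[2]=1.
Step 5: smallest deg-1 vertex = 2, p_5 = 3. Add edge {2,3}. Now deg[2]=0, deg[3]=1.
Final: two remaining deg-1 vertices are 3, 7. Add edge {3,7}.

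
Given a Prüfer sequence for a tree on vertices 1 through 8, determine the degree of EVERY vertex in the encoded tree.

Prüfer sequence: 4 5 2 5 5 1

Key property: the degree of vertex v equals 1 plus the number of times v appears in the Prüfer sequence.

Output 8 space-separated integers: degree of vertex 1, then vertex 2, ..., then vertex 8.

Answer: 2 2 1 2 4 1 1 1

Derivation:
p_1 = 4: count[4] becomes 1
p_2 = 5: count[5] becomes 1
p_3 = 2: count[2] becomes 1
p_4 = 5: count[5] becomes 2
p_5 = 5: count[5] becomes 3
p_6 = 1: count[1] becomes 1
Degrees (1 + count): deg[1]=1+1=2, deg[2]=1+1=2, deg[3]=1+0=1, deg[4]=1+1=2, deg[5]=1+3=4, deg[6]=1+0=1, deg[7]=1+0=1, deg[8]=1+0=1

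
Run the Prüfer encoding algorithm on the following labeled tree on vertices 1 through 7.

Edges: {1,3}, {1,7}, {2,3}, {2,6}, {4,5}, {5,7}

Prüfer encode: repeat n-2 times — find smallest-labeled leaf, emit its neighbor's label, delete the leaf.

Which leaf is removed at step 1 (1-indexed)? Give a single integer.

Answer: 4

Derivation:
Step 1: current leaves = {4,6}. Remove leaf 4 (neighbor: 5).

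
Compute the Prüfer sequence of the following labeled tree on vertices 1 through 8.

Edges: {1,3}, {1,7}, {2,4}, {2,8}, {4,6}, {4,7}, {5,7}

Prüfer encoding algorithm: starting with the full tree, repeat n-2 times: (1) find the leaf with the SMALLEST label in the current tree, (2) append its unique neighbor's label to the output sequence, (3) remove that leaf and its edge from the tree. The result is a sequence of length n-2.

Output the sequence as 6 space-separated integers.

Answer: 1 7 7 4 4 2

Derivation:
Step 1: leaves = {3,5,6,8}. Remove smallest leaf 3, emit neighbor 1.
Step 2: leaves = {1,5,6,8}. Remove smallest leaf 1, emit neighbor 7.
Step 3: leaves = {5,6,8}. Remove smallest leaf 5, emit neighbor 7.
Step 4: leaves = {6,7,8}. Remove smallest leaf 6, emit neighbor 4.
Step 5: leaves = {7,8}. Remove smallest leaf 7, emit neighbor 4.
Step 6: leaves = {4,8}. Remove smallest leaf 4, emit neighbor 2.
Done: 2 vertices remain (2, 8). Sequence = [1 7 7 4 4 2]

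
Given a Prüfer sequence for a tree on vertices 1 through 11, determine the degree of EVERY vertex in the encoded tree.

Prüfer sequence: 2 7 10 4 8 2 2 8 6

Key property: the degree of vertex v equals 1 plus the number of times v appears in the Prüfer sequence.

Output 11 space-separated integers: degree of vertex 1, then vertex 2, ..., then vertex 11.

p_1 = 2: count[2] becomes 1
p_2 = 7: count[7] becomes 1
p_3 = 10: count[10] becomes 1
p_4 = 4: count[4] becomes 1
p_5 = 8: count[8] becomes 1
p_6 = 2: count[2] becomes 2
p_7 = 2: count[2] becomes 3
p_8 = 8: count[8] becomes 2
p_9 = 6: count[6] becomes 1
Degrees (1 + count): deg[1]=1+0=1, deg[2]=1+3=4, deg[3]=1+0=1, deg[4]=1+1=2, deg[5]=1+0=1, deg[6]=1+1=2, deg[7]=1+1=2, deg[8]=1+2=3, deg[9]=1+0=1, deg[10]=1+1=2, deg[11]=1+0=1

Answer: 1 4 1 2 1 2 2 3 1 2 1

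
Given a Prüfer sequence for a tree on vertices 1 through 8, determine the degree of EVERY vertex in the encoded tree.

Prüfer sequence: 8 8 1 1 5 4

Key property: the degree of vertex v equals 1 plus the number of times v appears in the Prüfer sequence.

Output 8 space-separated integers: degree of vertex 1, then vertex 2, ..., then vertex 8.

Answer: 3 1 1 2 2 1 1 3

Derivation:
p_1 = 8: count[8] becomes 1
p_2 = 8: count[8] becomes 2
p_3 = 1: count[1] becomes 1
p_4 = 1: count[1] becomes 2
p_5 = 5: count[5] becomes 1
p_6 = 4: count[4] becomes 1
Degrees (1 + count): deg[1]=1+2=3, deg[2]=1+0=1, deg[3]=1+0=1, deg[4]=1+1=2, deg[5]=1+1=2, deg[6]=1+0=1, deg[7]=1+0=1, deg[8]=1+2=3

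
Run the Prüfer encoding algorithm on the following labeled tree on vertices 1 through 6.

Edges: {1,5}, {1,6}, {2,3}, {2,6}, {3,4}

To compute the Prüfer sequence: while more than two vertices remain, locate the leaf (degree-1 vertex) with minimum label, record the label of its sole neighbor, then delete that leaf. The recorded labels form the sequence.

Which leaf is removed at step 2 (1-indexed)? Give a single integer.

Answer: 3

Derivation:
Step 1: current leaves = {4,5}. Remove leaf 4 (neighbor: 3).
Step 2: current leaves = {3,5}. Remove leaf 3 (neighbor: 2).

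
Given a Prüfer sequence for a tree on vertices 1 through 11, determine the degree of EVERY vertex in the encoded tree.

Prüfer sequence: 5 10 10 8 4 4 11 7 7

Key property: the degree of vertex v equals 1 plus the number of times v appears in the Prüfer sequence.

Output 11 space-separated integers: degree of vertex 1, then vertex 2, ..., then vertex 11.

p_1 = 5: count[5] becomes 1
p_2 = 10: count[10] becomes 1
p_3 = 10: count[10] becomes 2
p_4 = 8: count[8] becomes 1
p_5 = 4: count[4] becomes 1
p_6 = 4: count[4] becomes 2
p_7 = 11: count[11] becomes 1
p_8 = 7: count[7] becomes 1
p_9 = 7: count[7] becomes 2
Degrees (1 + count): deg[1]=1+0=1, deg[2]=1+0=1, deg[3]=1+0=1, deg[4]=1+2=3, deg[5]=1+1=2, deg[6]=1+0=1, deg[7]=1+2=3, deg[8]=1+1=2, deg[9]=1+0=1, deg[10]=1+2=3, deg[11]=1+1=2

Answer: 1 1 1 3 2 1 3 2 1 3 2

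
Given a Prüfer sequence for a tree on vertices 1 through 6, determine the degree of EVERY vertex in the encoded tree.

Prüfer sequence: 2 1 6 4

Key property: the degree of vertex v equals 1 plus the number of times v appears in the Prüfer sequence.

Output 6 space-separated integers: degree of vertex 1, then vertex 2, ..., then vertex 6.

Answer: 2 2 1 2 1 2

Derivation:
p_1 = 2: count[2] becomes 1
p_2 = 1: count[1] becomes 1
p_3 = 6: count[6] becomes 1
p_4 = 4: count[4] becomes 1
Degrees (1 + count): deg[1]=1+1=2, deg[2]=1+1=2, deg[3]=1+0=1, deg[4]=1+1=2, deg[5]=1+0=1, deg[6]=1+1=2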